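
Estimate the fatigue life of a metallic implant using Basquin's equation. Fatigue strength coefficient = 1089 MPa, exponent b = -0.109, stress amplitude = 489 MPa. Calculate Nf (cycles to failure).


sigma_a = sigma_f' * (2Nf)^b
2Nf = (sigma_a/sigma_f')^(1/b)
2Nf = (489/1089)^(1/-0.109)
2Nf = 1549.1118
Nf = 774.6


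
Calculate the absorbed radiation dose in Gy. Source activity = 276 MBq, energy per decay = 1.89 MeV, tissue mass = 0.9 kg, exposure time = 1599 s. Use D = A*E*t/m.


A = 276 MBq = 2.7600e+08 Bq
E = 1.89 MeV = 3.02778e-13 J
D = A*E*t/m = 2.7600e+08*3.02778e-13*1599/0.9
D = 0.1485 Gy


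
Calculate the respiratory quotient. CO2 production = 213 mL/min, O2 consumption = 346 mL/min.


RQ = VCO2 / VO2
RQ = 213 / 346
RQ = 0.6156


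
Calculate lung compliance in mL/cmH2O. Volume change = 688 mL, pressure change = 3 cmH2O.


C = dV / dP
C = 688 / 3
C = 229.3 mL/cmH2O


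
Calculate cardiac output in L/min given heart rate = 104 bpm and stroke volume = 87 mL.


CO = HR * SV
CO = 104 * 87 / 1000
CO = 9.048 L/min


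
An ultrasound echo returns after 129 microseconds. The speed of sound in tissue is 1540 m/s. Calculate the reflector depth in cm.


depth = c * t / 2
t = 129 us = 1.2900e-04 s
depth = 1540 * 1.2900e-04 / 2
depth = 0.09933 m = 9.933 cm


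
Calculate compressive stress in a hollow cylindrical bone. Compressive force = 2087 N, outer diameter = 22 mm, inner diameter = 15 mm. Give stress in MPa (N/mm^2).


A = pi*(r_o^2 - r_i^2)
r_o = 11 mm, r_i = 7.5 mm
A = 203.418 mm^2
sigma = F/A = 2087 / 203.418
sigma = 10.26 MPa


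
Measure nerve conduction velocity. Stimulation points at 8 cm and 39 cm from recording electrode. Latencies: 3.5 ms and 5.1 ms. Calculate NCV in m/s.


Distance = (39 - 8) / 100 = 0.31 m
dt = (5.1 - 3.5) / 1000 = 0.0016 s
NCV = dist / dt = 193.8 m/s


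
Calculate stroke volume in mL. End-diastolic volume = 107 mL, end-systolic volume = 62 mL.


SV = EDV - ESV
SV = 107 - 62
SV = 45 mL


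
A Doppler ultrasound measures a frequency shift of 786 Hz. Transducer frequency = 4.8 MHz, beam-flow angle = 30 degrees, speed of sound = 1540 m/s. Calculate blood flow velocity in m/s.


v = fd * c / (2 * f0 * cos(theta))
v = 786 * 1540 / (2 * 4.8000e+06 * cos(30))
v = 0.1456 m/s


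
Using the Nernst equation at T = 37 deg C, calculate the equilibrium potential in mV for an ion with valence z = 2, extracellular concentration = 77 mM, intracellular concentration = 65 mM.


E = (RT/(zF)) * ln(C_out/C_in)
T = 37 + 273.15 = 310.15 K
E = (8.314 * 310.15 / (2 * 96485)) * ln(77/65)
E = 2.264 mV


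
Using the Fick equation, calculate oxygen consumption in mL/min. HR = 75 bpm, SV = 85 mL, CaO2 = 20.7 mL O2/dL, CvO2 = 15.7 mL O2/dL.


CO = HR*SV = 75*85/1000 = 6.375 L/min
a-v O2 diff = 20.7 - 15.7 = 5 mL/dL
VO2 = CO * (CaO2-CvO2) * 10 dL/L
VO2 = 6.375 * 5 * 10
VO2 = 318.8 mL/min


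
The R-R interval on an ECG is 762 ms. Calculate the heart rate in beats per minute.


HR = 60 / RR_interval(s)
RR = 762 ms = 0.762 s
HR = 60 / 0.762 = 78.74 bpm


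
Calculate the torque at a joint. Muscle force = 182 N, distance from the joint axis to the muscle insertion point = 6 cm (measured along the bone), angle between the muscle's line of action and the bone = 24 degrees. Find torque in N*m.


Torque = F * d * sin(theta)   (moment arm = d*sin(theta))
d = 6 cm = 0.06 m
Torque = 182 * 0.06 * sin(24)
Torque = 4.442 N*m


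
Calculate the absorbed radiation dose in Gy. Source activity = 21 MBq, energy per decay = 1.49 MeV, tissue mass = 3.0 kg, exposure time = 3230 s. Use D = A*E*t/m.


A = 21 MBq = 2.1000e+07 Bq
E = 1.49 MeV = 2.38698e-13 J
D = A*E*t/m = 2.1000e+07*2.38698e-13*3230/3.0
D = 0.005397 Gy


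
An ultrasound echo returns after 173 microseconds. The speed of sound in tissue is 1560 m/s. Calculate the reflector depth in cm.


depth = c * t / 2
t = 173 us = 1.7300e-04 s
depth = 1560 * 1.7300e-04 / 2
depth = 0.13494 m = 13.494 cm


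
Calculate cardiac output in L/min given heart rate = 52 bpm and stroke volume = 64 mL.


CO = HR * SV
CO = 52 * 64 / 1000
CO = 3.328 L/min


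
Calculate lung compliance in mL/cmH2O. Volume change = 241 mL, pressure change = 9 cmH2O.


C = dV / dP
C = 241 / 9
C = 26.78 mL/cmH2O


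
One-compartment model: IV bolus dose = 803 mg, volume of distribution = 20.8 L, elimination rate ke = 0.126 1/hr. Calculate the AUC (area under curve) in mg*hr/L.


C0 = Dose/Vd = 803/20.8 = 38.6058 mg/L
AUC = C0/ke = 38.6058/0.126
AUC = 306.4 mg*hr/L


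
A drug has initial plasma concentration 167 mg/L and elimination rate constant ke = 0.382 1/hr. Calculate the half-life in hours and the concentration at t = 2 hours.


t_half = ln(2) / ke = 0.693147 / 0.382 = 1.815 hr
C(t) = C0 * exp(-ke*t) = 167 * exp(-0.382*2)
C(2) = 77.79 mg/L


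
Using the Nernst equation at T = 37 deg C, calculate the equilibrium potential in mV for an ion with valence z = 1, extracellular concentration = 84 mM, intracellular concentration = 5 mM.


E = (RT/(zF)) * ln(C_out/C_in)
T = 37 + 273.15 = 310.15 K
E = (8.314 * 310.15 / (1 * 96485)) * ln(84/5)
E = 75.4 mV


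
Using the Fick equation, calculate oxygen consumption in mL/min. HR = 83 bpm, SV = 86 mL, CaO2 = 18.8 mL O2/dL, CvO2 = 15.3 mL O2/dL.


CO = HR*SV = 83*86/1000 = 7.138 L/min
a-v O2 diff = 18.8 - 15.3 = 3.5 mL/dL
VO2 = CO * (CaO2-CvO2) * 10 dL/L
VO2 = 7.138 * 3.5 * 10
VO2 = 249.8 mL/min


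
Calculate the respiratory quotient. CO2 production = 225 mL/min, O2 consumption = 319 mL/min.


RQ = VCO2 / VO2
RQ = 225 / 319
RQ = 0.7053


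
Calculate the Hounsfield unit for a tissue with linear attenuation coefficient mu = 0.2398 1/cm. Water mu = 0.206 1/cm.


HU = ((mu_tissue - mu_water) / mu_water) * 1000
HU = ((0.2398 - 0.206) / 0.206) * 1000
HU = 164.1


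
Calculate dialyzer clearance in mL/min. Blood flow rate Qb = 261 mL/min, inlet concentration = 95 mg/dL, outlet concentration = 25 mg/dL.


K = Qb * (Cb_in - Cb_out) / Cb_in
K = 261 * (95 - 25) / 95
K = 192.3 mL/min


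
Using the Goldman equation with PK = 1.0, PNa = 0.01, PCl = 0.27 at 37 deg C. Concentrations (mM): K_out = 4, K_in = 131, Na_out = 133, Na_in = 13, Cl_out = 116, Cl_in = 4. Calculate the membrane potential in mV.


Vm = (RT/F)*ln((PK*Ko + PNa*Nao + PCl*Cli)/(PK*Ki + PNa*Nai + PCl*Clo))
Numer = 6.41, Denom = 162.45
Vm = -86.39 mV


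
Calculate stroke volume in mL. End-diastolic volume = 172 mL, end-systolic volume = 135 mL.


SV = EDV - ESV
SV = 172 - 135
SV = 37 mL


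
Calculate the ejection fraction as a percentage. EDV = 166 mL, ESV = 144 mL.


SV = EDV - ESV = 166 - 144 = 22 mL
EF = SV/EDV * 100 = 22/166 * 100
EF = 13.25%


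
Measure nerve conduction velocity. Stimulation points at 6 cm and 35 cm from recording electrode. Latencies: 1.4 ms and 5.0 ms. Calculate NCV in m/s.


Distance = (35 - 6) / 100 = 0.29 m
dt = (5.0 - 1.4) / 1000 = 0.0036 s
NCV = dist / dt = 80.56 m/s


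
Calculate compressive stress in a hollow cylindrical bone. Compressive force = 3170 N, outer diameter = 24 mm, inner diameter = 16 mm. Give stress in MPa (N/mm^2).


A = pi*(r_o^2 - r_i^2)
r_o = 12 mm, r_i = 8 mm
A = 251.327 mm^2
sigma = F/A = 3170 / 251.327
sigma = 12.61 MPa


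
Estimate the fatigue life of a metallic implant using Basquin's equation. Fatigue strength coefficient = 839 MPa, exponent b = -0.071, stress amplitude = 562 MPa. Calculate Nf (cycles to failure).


sigma_a = sigma_f' * (2Nf)^b
2Nf = (sigma_a/sigma_f')^(1/b)
2Nf = (562/839)^(1/-0.071)
2Nf = 282.53056
Nf = 141.3


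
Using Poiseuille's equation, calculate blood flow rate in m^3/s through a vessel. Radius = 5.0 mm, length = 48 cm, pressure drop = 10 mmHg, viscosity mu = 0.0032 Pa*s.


Q = pi*r^4*dP / (8*mu*L)
r = 0.005 m, L = 0.48 m
dP = 10 mmHg = 1333.22 Pa
Q = 2.1303e-04 m^3/s


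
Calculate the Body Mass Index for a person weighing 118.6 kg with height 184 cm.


BMI = weight / height^2
height = 184 cm = 1.84 m
BMI = 118.6 / 1.84^2
BMI = 35.03 kg/m^2


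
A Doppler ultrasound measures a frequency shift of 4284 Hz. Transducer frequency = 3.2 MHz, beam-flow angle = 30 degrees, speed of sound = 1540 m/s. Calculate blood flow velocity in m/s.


v = fd * c / (2 * f0 * cos(theta))
v = 4284 * 1540 / (2 * 3.2000e+06 * cos(30))
v = 1.19 m/s


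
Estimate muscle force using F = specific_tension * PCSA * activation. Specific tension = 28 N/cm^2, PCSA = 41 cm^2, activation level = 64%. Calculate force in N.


F = sigma * PCSA * activation
F = 28 * 41 * 0.64
F = 734.7 N


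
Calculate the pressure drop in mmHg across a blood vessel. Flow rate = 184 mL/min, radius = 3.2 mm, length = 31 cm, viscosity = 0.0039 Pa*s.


dP = 8*mu*L*Q / (pi*r^4)
Q = 184 mL/min = 3.06667e-06 m^3/s
dP = 90.0396 Pa = 90.0396 / 133.322 mmHg = 0.6754 mmHg


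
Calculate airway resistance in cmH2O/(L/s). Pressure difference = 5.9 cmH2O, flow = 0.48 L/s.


R = dP / flow
R = 5.9 / 0.48
R = 12.29 cmH2O/(L/s)


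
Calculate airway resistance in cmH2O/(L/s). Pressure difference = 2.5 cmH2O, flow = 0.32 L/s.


R = dP / flow
R = 2.5 / 0.32
R = 7.812 cmH2O/(L/s)


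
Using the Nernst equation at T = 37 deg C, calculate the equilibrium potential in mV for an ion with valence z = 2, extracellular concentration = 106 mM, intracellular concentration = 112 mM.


E = (RT/(zF)) * ln(C_out/C_in)
T = 37 + 273.15 = 310.15 K
E = (8.314 * 310.15 / (2 * 96485)) * ln(106/112)
E = -0.7357 mV


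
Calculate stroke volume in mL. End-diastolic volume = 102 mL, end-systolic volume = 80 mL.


SV = EDV - ESV
SV = 102 - 80
SV = 22 mL


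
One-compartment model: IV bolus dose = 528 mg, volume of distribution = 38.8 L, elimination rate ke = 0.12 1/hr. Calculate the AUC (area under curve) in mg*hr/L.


C0 = Dose/Vd = 528/38.8 = 13.6082 mg/L
AUC = C0/ke = 13.6082/0.12
AUC = 113.4 mg*hr/L


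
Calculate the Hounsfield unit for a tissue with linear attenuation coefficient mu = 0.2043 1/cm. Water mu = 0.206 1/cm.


HU = ((mu_tissue - mu_water) / mu_water) * 1000
HU = ((0.2043 - 0.206) / 0.206) * 1000
HU = -8.252


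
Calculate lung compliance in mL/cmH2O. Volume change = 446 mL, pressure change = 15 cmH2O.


C = dV / dP
C = 446 / 15
C = 29.73 mL/cmH2O


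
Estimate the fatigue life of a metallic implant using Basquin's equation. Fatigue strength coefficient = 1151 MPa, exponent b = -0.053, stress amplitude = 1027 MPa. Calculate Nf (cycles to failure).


sigma_a = sigma_f' * (2Nf)^b
2Nf = (sigma_a/sigma_f')^(1/b)
2Nf = (1027/1151)^(1/-0.053)
2Nf = 8.5912101
Nf = 4.296


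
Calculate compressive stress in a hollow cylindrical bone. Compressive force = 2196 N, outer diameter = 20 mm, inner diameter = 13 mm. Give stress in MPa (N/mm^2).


A = pi*(r_o^2 - r_i^2)
r_o = 10 mm, r_i = 6.5 mm
A = 181.427 mm^2
sigma = F/A = 2196 / 181.427
sigma = 12.1 MPa


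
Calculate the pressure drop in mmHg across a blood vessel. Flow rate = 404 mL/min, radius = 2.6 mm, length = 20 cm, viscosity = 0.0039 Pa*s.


dP = 8*mu*L*Q / (pi*r^4)
Q = 404 mL/min = 6.73333e-06 m^3/s
dP = 292.665 Pa = 292.665 / 133.322 mmHg = 2.195 mmHg


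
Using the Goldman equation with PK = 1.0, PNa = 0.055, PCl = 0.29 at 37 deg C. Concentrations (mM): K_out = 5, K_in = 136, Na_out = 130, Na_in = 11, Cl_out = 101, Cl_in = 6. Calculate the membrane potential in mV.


Vm = (RT/F)*ln((PK*Ko + PNa*Nao + PCl*Cli)/(PK*Ki + PNa*Nai + PCl*Clo))
Numer = 13.89, Denom = 165.895
Vm = -66.28 mV


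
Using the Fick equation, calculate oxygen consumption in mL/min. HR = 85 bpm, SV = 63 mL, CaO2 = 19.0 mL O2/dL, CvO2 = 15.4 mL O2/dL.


CO = HR*SV = 85*63/1000 = 5.355 L/min
a-v O2 diff = 19.0 - 15.4 = 3.6 mL/dL
VO2 = CO * (CaO2-CvO2) * 10 dL/L
VO2 = 5.355 * 3.6 * 10
VO2 = 192.8 mL/min


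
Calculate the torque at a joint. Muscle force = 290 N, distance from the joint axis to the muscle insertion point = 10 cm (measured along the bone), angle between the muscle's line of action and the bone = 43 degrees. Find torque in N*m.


Torque = F * d * sin(theta)   (moment arm = d*sin(theta))
d = 10 cm = 0.1 m
Torque = 290 * 0.1 * sin(43)
Torque = 19.78 N*m


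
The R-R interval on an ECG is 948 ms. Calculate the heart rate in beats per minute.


HR = 60 / RR_interval(s)
RR = 948 ms = 0.948 s
HR = 60 / 0.948 = 63.29 bpm


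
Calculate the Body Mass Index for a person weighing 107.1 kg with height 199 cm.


BMI = weight / height^2
height = 199 cm = 1.99 m
BMI = 107.1 / 1.99^2
BMI = 27.04 kg/m^2


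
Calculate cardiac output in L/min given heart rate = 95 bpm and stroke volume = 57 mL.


CO = HR * SV
CO = 95 * 57 / 1000
CO = 5.415 L/min


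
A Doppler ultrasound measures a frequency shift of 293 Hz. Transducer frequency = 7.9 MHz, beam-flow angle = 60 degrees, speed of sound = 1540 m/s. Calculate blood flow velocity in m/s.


v = fd * c / (2 * f0 * cos(theta))
v = 293 * 1540 / (2 * 7.9000e+06 * cos(60))
v = 0.05712 m/s


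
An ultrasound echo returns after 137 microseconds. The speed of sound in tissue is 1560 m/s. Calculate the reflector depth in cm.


depth = c * t / 2
t = 137 us = 1.3700e-04 s
depth = 1560 * 1.3700e-04 / 2
depth = 0.10686 m = 10.686 cm


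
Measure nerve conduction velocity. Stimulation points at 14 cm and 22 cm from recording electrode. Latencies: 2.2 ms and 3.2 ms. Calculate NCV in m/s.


Distance = (22 - 14) / 100 = 0.08 m
dt = (3.2 - 2.2) / 1000 = 0.001 s
NCV = dist / dt = 80 m/s


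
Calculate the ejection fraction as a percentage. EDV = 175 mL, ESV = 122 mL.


SV = EDV - ESV = 175 - 122 = 53 mL
EF = SV/EDV * 100 = 53/175 * 100
EF = 30.29%


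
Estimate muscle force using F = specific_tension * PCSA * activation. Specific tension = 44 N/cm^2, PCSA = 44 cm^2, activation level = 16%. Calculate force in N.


F = sigma * PCSA * activation
F = 44 * 44 * 0.16
F = 309.8 N


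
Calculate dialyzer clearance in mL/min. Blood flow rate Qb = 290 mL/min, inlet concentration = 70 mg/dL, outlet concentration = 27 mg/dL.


K = Qb * (Cb_in - Cb_out) / Cb_in
K = 290 * (70 - 27) / 70
K = 178.1 mL/min


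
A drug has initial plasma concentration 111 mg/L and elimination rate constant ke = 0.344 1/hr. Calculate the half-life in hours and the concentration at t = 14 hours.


t_half = ln(2) / ke = 0.693147 / 0.344 = 2.015 hr
C(t) = C0 * exp(-ke*t) = 111 * exp(-0.344*14)
C(14) = 0.899 mg/L


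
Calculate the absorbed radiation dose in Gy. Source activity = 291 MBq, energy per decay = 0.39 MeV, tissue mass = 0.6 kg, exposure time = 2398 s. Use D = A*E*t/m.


A = 291 MBq = 2.9100e+08 Bq
E = 0.39 MeV = 6.2478e-14 J
D = A*E*t/m = 2.9100e+08*6.2478e-14*2398/0.6
D = 0.07266 Gy


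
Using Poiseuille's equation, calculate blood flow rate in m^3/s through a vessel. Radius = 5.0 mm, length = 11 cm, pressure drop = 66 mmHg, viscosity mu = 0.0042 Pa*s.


Q = pi*r^4*dP / (8*mu*L)
r = 0.005 m, L = 0.11 m
dP = 66 mmHg = 8799.252 Pa
Q = 0.004675 m^3/s


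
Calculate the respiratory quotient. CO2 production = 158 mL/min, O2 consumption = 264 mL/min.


RQ = VCO2 / VO2
RQ = 158 / 264
RQ = 0.5985


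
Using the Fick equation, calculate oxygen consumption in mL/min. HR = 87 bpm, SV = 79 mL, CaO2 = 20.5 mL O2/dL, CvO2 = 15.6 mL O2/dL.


CO = HR*SV = 87*79/1000 = 6.873 L/min
a-v O2 diff = 20.5 - 15.6 = 4.9 mL/dL
VO2 = CO * (CaO2-CvO2) * 10 dL/L
VO2 = 6.873 * 4.9 * 10
VO2 = 336.8 mL/min


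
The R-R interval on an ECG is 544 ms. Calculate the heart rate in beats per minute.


HR = 60 / RR_interval(s)
RR = 544 ms = 0.544 s
HR = 60 / 0.544 = 110.3 bpm


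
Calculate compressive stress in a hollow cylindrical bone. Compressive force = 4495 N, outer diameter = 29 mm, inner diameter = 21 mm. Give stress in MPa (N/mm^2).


A = pi*(r_o^2 - r_i^2)
r_o = 14.5 mm, r_i = 10.5 mm
A = 314.159 mm^2
sigma = F/A = 4495 / 314.159
sigma = 14.31 MPa


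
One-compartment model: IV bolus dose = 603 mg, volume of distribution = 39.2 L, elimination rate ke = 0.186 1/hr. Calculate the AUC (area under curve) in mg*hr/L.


C0 = Dose/Vd = 603/39.2 = 15.3827 mg/L
AUC = C0/ke = 15.3827/0.186
AUC = 82.7 mg*hr/L


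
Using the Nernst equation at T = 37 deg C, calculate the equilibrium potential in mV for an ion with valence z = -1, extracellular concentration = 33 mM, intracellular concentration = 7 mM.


E = (RT/(zF)) * ln(C_out/C_in)
T = 37 + 273.15 = 310.15 K
E = (8.314 * 310.15 / (-1 * 96485)) * ln(33/7)
E = -41.44 mV


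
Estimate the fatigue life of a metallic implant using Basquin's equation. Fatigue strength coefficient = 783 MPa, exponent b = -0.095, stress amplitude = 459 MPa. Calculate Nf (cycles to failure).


sigma_a = sigma_f' * (2Nf)^b
2Nf = (sigma_a/sigma_f')^(1/b)
2Nf = (459/783)^(1/-0.095)
2Nf = 276.41985
Nf = 138.2


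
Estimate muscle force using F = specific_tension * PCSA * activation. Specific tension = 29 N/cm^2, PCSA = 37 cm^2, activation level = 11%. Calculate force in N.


F = sigma * PCSA * activation
F = 29 * 37 * 0.11
F = 118 N


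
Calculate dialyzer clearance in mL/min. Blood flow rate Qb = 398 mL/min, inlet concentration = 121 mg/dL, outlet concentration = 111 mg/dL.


K = Qb * (Cb_in - Cb_out) / Cb_in
K = 398 * (121 - 111) / 121
K = 32.89 mL/min


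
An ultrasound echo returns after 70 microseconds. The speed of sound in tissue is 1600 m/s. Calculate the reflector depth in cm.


depth = c * t / 2
t = 70 us = 7.0000e-05 s
depth = 1600 * 7.0000e-05 / 2
depth = 0.056 m = 5.6 cm


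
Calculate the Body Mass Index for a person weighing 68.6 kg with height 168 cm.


BMI = weight / height^2
height = 168 cm = 1.68 m
BMI = 68.6 / 1.68^2
BMI = 24.31 kg/m^2


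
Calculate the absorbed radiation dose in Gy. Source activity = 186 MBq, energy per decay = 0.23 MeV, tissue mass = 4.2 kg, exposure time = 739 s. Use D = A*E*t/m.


A = 186 MBq = 1.8600e+08 Bq
E = 0.23 MeV = 3.6846e-14 J
D = A*E*t/m = 1.8600e+08*3.6846e-14*739/4.2
D = 0.001206 Gy


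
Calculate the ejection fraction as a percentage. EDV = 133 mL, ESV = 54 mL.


SV = EDV - ESV = 133 - 54 = 79 mL
EF = SV/EDV * 100 = 79/133 * 100
EF = 59.4%


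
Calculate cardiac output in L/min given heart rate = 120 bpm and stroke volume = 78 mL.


CO = HR * SV
CO = 120 * 78 / 1000
CO = 9.36 L/min


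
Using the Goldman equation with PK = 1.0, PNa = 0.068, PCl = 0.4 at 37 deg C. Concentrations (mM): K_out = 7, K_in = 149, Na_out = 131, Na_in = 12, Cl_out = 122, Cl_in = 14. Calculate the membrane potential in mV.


Vm = (RT/F)*ln((PK*Ko + PNa*Nao + PCl*Cli)/(PK*Ki + PNa*Nai + PCl*Clo))
Numer = 21.508, Denom = 198.616
Vm = -59.41 mV


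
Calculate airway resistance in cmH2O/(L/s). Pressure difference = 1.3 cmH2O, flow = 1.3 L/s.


R = dP / flow
R = 1.3 / 1.3
R = 1 cmH2O/(L/s)


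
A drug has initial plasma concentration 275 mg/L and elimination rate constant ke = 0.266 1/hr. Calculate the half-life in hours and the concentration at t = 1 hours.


t_half = ln(2) / ke = 0.693147 / 0.266 = 2.606 hr
C(t) = C0 * exp(-ke*t) = 275 * exp(-0.266*1)
C(1) = 210.8 mg/L


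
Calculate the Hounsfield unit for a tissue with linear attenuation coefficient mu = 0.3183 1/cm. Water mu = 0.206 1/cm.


HU = ((mu_tissue - mu_water) / mu_water) * 1000
HU = ((0.3183 - 0.206) / 0.206) * 1000
HU = 545.1


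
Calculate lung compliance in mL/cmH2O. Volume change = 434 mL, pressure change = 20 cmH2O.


C = dV / dP
C = 434 / 20
C = 21.7 mL/cmH2O


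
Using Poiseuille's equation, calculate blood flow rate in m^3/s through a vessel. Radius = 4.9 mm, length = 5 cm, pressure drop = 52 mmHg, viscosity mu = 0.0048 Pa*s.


Q = pi*r^4*dP / (8*mu*L)
r = 0.0049 m, L = 0.05 m
dP = 52 mmHg = 6932.744 Pa
Q = 0.006539 m^3/s


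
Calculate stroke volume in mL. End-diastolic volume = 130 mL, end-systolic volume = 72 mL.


SV = EDV - ESV
SV = 130 - 72
SV = 58 mL


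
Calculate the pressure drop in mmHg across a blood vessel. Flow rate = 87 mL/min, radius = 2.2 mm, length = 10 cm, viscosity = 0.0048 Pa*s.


dP = 8*mu*L*Q / (pi*r^4)
Q = 87 mL/min = 1.45e-06 m^3/s
dP = 75.6587 Pa = 75.6587 / 133.322 mmHg = 0.5675 mmHg


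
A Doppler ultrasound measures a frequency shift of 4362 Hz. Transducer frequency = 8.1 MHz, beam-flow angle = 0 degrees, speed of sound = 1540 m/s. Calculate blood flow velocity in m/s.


v = fd * c / (2 * f0 * cos(theta))
v = 4362 * 1540 / (2 * 8.1000e+06 * cos(0))
v = 0.4147 m/s


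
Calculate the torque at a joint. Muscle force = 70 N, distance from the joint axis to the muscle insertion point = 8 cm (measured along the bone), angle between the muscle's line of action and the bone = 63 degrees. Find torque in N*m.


Torque = F * d * sin(theta)   (moment arm = d*sin(theta))
d = 8 cm = 0.08 m
Torque = 70 * 0.08 * sin(63)
Torque = 4.99 N*m


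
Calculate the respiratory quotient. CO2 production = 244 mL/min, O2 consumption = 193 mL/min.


RQ = VCO2 / VO2
RQ = 244 / 193
RQ = 1.264


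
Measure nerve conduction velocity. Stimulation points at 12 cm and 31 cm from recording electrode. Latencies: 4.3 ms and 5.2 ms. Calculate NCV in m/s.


Distance = (31 - 12) / 100 = 0.19 m
dt = (5.2 - 4.3) / 1000 = 9.0000e-04 s
NCV = dist / dt = 211.1 m/s


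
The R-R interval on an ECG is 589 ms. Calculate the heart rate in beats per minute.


HR = 60 / RR_interval(s)
RR = 589 ms = 0.589 s
HR = 60 / 0.589 = 101.9 bpm


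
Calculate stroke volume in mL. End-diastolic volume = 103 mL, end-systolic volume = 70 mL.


SV = EDV - ESV
SV = 103 - 70
SV = 33 mL


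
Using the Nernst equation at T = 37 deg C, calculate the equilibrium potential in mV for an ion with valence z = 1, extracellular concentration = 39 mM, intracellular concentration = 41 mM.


E = (RT/(zF)) * ln(C_out/C_in)
T = 37 + 273.15 = 310.15 K
E = (8.314 * 310.15 / (1 * 96485)) * ln(39/41)
E = -1.337 mV


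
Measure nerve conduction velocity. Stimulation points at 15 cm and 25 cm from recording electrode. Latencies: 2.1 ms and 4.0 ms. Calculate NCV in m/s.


Distance = (25 - 15) / 100 = 0.1 m
dt = (4.0 - 2.1) / 1000 = 0.0019 s
NCV = dist / dt = 52.63 m/s


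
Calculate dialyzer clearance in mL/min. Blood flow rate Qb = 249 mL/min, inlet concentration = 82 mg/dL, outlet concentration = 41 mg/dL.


K = Qb * (Cb_in - Cb_out) / Cb_in
K = 249 * (82 - 41) / 82
K = 124.5 mL/min


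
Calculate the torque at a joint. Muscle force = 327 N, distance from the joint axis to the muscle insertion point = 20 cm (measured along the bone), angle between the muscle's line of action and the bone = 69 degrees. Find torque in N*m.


Torque = F * d * sin(theta)   (moment arm = d*sin(theta))
d = 20 cm = 0.2 m
Torque = 327 * 0.2 * sin(69)
Torque = 61.06 N*m


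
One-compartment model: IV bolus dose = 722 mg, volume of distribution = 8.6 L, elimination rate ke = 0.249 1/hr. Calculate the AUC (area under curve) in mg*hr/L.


C0 = Dose/Vd = 722/8.6 = 83.9535 mg/L
AUC = C0/ke = 83.9535/0.249
AUC = 337.2 mg*hr/L


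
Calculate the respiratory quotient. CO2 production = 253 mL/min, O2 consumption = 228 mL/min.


RQ = VCO2 / VO2
RQ = 253 / 228
RQ = 1.11


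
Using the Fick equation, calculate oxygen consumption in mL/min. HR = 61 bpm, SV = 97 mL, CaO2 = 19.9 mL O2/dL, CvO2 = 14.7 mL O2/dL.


CO = HR*SV = 61*97/1000 = 5.917 L/min
a-v O2 diff = 19.9 - 14.7 = 5.2 mL/dL
VO2 = CO * (CaO2-CvO2) * 10 dL/L
VO2 = 5.917 * 5.2 * 10
VO2 = 307.7 mL/min


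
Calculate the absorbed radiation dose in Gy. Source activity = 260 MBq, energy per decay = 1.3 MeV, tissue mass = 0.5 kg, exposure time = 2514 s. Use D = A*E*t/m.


A = 260 MBq = 2.6000e+08 Bq
E = 1.3 MeV = 2.0826e-13 J
D = A*E*t/m = 2.6000e+08*2.0826e-13*2514/0.5
D = 0.2723 Gy


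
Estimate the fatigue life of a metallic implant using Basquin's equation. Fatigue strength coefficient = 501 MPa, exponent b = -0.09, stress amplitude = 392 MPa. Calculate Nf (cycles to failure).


sigma_a = sigma_f' * (2Nf)^b
2Nf = (sigma_a/sigma_f')^(1/b)
2Nf = (392/501)^(1/-0.09)
2Nf = 15.272401
Nf = 7.636


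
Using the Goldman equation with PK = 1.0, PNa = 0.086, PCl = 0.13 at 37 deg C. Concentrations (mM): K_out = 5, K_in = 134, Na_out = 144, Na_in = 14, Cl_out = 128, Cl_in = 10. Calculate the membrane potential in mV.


Vm = (RT/F)*ln((PK*Ko + PNa*Nao + PCl*Cli)/(PK*Ki + PNa*Nai + PCl*Clo))
Numer = 18.684, Denom = 151.844
Vm = -55.99 mV


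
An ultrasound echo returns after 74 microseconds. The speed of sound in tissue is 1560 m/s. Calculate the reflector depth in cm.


depth = c * t / 2
t = 74 us = 7.4000e-05 s
depth = 1560 * 7.4000e-05 / 2
depth = 0.05772 m = 5.772 cm


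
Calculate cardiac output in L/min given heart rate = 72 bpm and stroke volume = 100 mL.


CO = HR * SV
CO = 72 * 100 / 1000
CO = 7.2 L/min


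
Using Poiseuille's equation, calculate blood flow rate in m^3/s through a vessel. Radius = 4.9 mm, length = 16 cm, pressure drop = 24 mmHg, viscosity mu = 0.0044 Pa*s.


Q = pi*r^4*dP / (8*mu*L)
r = 0.0049 m, L = 0.16 m
dP = 24 mmHg = 3199.728 Pa
Q = 0.001029 m^3/s


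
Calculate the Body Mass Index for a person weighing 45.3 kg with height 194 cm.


BMI = weight / height^2
height = 194 cm = 1.94 m
BMI = 45.3 / 1.94^2
BMI = 12.04 kg/m^2


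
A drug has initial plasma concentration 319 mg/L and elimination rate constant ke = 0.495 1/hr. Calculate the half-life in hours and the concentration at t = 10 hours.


t_half = ln(2) / ke = 0.693147 / 0.495 = 1.4 hr
C(t) = C0 * exp(-ke*t) = 319 * exp(-0.495*10)
C(10) = 2.26 mg/L


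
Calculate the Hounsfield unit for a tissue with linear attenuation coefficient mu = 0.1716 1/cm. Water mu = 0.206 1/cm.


HU = ((mu_tissue - mu_water) / mu_water) * 1000
HU = ((0.1716 - 0.206) / 0.206) * 1000
HU = -167


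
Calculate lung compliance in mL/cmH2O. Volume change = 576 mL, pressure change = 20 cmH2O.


C = dV / dP
C = 576 / 20
C = 28.8 mL/cmH2O


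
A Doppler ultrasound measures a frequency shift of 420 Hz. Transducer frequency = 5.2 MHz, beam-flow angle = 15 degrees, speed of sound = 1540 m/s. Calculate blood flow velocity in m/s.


v = fd * c / (2 * f0 * cos(theta))
v = 420 * 1540 / (2 * 5.2000e+06 * cos(15))
v = 0.06439 m/s


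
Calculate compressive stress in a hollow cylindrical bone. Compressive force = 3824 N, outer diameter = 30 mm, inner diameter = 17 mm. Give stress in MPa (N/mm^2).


A = pi*(r_o^2 - r_i^2)
r_o = 15 mm, r_i = 8.5 mm
A = 479.878 mm^2
sigma = F/A = 3824 / 479.878
sigma = 7.969 MPa


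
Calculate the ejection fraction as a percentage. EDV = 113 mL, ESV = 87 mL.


SV = EDV - ESV = 113 - 87 = 26 mL
EF = SV/EDV * 100 = 26/113 * 100
EF = 23.01%


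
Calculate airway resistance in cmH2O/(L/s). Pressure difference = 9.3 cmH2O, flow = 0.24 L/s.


R = dP / flow
R = 9.3 / 0.24
R = 38.75 cmH2O/(L/s)


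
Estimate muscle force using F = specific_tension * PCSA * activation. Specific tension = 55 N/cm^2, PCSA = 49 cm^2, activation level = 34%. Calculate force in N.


F = sigma * PCSA * activation
F = 55 * 49 * 0.34
F = 916.3 N


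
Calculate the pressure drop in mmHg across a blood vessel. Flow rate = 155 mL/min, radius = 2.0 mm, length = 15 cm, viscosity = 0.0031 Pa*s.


dP = 8*mu*L*Q / (pi*r^4)
Q = 155 mL/min = 2.58333e-06 m^3/s
dP = 191.185 Pa = 191.185 / 133.322 mmHg = 1.434 mmHg


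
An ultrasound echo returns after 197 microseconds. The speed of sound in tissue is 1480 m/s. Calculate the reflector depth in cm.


depth = c * t / 2
t = 197 us = 1.9700e-04 s
depth = 1480 * 1.9700e-04 / 2
depth = 0.14578 m = 14.578 cm


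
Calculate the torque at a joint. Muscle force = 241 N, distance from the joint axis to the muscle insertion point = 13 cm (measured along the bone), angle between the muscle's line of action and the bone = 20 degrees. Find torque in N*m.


Torque = F * d * sin(theta)   (moment arm = d*sin(theta))
d = 13 cm = 0.13 m
Torque = 241 * 0.13 * sin(20)
Torque = 10.72 N*m


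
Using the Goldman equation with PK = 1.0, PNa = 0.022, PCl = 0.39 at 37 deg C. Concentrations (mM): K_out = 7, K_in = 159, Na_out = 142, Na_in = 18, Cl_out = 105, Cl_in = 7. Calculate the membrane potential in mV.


Vm = (RT/F)*ln((PK*Ko + PNa*Nao + PCl*Cli)/(PK*Ki + PNa*Nai + PCl*Clo))
Numer = 12.854, Denom = 200.346
Vm = -73.4 mV


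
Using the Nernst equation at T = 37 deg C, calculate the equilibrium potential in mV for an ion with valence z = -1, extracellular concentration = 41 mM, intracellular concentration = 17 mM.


E = (RT/(zF)) * ln(C_out/C_in)
T = 37 + 273.15 = 310.15 K
E = (8.314 * 310.15 / (-1 * 96485)) * ln(41/17)
E = -23.53 mV


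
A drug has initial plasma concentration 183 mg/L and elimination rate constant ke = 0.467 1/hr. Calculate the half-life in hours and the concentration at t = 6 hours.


t_half = ln(2) / ke = 0.693147 / 0.467 = 1.484 hr
C(t) = C0 * exp(-ke*t) = 183 * exp(-0.467*6)
C(6) = 11.11 mg/L


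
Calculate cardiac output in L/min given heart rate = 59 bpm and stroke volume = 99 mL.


CO = HR * SV
CO = 59 * 99 / 1000
CO = 5.841 L/min


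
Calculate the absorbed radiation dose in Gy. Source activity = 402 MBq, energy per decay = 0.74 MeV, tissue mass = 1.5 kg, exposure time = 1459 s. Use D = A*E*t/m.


A = 402 MBq = 4.0200e+08 Bq
E = 0.74 MeV = 1.18548e-13 J
D = A*E*t/m = 4.0200e+08*1.18548e-13*1459/1.5
D = 0.04635 Gy


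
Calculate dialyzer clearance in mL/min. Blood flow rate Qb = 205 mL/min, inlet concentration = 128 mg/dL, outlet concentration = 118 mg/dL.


K = Qb * (Cb_in - Cb_out) / Cb_in
K = 205 * (128 - 118) / 128
K = 16.02 mL/min


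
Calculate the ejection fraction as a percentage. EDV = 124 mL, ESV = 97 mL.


SV = EDV - ESV = 124 - 97 = 27 mL
EF = SV/EDV * 100 = 27/124 * 100
EF = 21.77%


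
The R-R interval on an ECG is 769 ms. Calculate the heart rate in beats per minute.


HR = 60 / RR_interval(s)
RR = 769 ms = 0.769 s
HR = 60 / 0.769 = 78.02 bpm


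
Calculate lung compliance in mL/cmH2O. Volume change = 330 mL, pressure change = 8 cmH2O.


C = dV / dP
C = 330 / 8
C = 41.25 mL/cmH2O


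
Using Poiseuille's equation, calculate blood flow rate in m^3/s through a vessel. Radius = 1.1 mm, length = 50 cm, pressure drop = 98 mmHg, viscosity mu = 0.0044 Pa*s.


Q = pi*r^4*dP / (8*mu*L)
r = 0.0011 m, L = 0.5 m
dP = 98 mmHg = 13065.556 Pa
Q = 3.4146e-06 m^3/s


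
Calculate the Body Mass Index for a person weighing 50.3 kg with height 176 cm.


BMI = weight / height^2
height = 176 cm = 1.76 m
BMI = 50.3 / 1.76^2
BMI = 16.24 kg/m^2


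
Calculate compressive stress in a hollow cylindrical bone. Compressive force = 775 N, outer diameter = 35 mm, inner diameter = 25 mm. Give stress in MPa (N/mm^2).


A = pi*(r_o^2 - r_i^2)
r_o = 17.5 mm, r_i = 12.5 mm
A = 471.239 mm^2
sigma = F/A = 775 / 471.239
sigma = 1.645 MPa


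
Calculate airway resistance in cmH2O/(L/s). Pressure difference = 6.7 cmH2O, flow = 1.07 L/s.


R = dP / flow
R = 6.7 / 1.07
R = 6.262 cmH2O/(L/s)


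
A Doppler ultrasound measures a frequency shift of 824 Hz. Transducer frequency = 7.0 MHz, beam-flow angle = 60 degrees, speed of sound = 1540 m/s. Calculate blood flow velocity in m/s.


v = fd * c / (2 * f0 * cos(theta))
v = 824 * 1540 / (2 * 7.0000e+06 * cos(60))
v = 0.1813 m/s


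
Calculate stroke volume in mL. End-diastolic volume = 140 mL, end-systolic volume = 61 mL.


SV = EDV - ESV
SV = 140 - 61
SV = 79 mL


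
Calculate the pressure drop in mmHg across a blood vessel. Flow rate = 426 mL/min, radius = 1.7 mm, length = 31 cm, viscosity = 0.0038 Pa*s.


dP = 8*mu*L*Q / (pi*r^4)
Q = 426 mL/min = 7.1e-06 m^3/s
dP = 2550.05 Pa = 2550.05 / 133.322 mmHg = 19.13 mmHg


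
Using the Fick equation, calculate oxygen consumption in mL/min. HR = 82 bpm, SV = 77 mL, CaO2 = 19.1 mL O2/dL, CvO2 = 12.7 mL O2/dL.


CO = HR*SV = 82*77/1000 = 6.314 L/min
a-v O2 diff = 19.1 - 12.7 = 6.4 mL/dL
VO2 = CO * (CaO2-CvO2) * 10 dL/L
VO2 = 6.314 * 6.4 * 10
VO2 = 404.1 mL/min


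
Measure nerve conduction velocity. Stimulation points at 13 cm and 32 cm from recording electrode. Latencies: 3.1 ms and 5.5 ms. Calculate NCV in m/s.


Distance = (32 - 13) / 100 = 0.19 m
dt = (5.5 - 3.1) / 1000 = 0.0024 s
NCV = dist / dt = 79.17 m/s


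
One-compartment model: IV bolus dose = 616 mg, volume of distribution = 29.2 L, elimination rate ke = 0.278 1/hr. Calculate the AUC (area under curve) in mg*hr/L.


C0 = Dose/Vd = 616/29.2 = 21.0959 mg/L
AUC = C0/ke = 21.0959/0.278
AUC = 75.88 mg*hr/L


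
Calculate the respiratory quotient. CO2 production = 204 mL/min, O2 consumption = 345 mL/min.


RQ = VCO2 / VO2
RQ = 204 / 345
RQ = 0.5913


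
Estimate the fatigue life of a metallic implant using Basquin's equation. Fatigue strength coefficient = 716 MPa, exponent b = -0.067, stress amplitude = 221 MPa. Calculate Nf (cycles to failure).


sigma_a = sigma_f' * (2Nf)^b
2Nf = (sigma_a/sigma_f')^(1/b)
2Nf = (221/716)^(1/-0.067)
2Nf = 41659367
Nf = 2.0830e+07


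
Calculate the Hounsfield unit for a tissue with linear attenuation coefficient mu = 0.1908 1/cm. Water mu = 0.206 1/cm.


HU = ((mu_tissue - mu_water) / mu_water) * 1000
HU = ((0.1908 - 0.206) / 0.206) * 1000
HU = -73.79


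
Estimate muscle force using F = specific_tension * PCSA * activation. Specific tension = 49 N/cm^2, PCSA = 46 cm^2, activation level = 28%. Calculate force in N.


F = sigma * PCSA * activation
F = 49 * 46 * 0.28
F = 631.1 N


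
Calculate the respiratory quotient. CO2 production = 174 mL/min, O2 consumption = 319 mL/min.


RQ = VCO2 / VO2
RQ = 174 / 319
RQ = 0.5455


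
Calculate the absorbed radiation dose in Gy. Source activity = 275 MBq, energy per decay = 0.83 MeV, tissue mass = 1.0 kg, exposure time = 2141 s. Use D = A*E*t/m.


A = 275 MBq = 2.7500e+08 Bq
E = 0.83 MeV = 1.32966e-13 J
D = A*E*t/m = 2.7500e+08*1.32966e-13*2141/1.0
D = 0.07829 Gy


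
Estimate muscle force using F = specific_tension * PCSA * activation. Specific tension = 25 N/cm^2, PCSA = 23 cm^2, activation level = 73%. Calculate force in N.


F = sigma * PCSA * activation
F = 25 * 23 * 0.73
F = 419.8 N


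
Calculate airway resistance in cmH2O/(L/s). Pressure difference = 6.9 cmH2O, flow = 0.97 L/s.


R = dP / flow
R = 6.9 / 0.97
R = 7.113 cmH2O/(L/s)


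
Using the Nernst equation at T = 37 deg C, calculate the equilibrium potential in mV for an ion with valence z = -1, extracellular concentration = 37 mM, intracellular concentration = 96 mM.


E = (RT/(zF)) * ln(C_out/C_in)
T = 37 + 273.15 = 310.15 K
E = (8.314 * 310.15 / (-1 * 96485)) * ln(37/96)
E = 25.48 mV


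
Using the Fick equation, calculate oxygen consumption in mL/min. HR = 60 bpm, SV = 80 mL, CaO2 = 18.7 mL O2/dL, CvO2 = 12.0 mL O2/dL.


CO = HR*SV = 60*80/1000 = 4.8 L/min
a-v O2 diff = 18.7 - 12.0 = 6.7 mL/dL
VO2 = CO * (CaO2-CvO2) * 10 dL/L
VO2 = 4.8 * 6.7 * 10
VO2 = 321.6 mL/min


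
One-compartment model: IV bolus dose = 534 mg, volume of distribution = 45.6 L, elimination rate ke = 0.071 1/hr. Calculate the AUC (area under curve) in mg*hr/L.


C0 = Dose/Vd = 534/45.6 = 11.7105 mg/L
AUC = C0/ke = 11.7105/0.071
AUC = 164.9 mg*hr/L


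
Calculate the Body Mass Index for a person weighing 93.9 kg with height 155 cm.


BMI = weight / height^2
height = 155 cm = 1.55 m
BMI = 93.9 / 1.55^2
BMI = 39.08 kg/m^2


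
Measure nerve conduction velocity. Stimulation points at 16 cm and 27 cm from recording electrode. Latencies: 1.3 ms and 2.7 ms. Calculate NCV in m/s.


Distance = (27 - 16) / 100 = 0.11 m
dt = (2.7 - 1.3) / 1000 = 0.0014 s
NCV = dist / dt = 78.57 m/s


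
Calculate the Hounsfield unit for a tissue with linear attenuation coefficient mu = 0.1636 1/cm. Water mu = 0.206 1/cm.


HU = ((mu_tissue - mu_water) / mu_water) * 1000
HU = ((0.1636 - 0.206) / 0.206) * 1000
HU = -205.8


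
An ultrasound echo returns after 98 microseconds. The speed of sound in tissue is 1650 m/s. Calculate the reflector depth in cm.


depth = c * t / 2
t = 98 us = 9.8000e-05 s
depth = 1650 * 9.8000e-05 / 2
depth = 0.08085 m = 8.085 cm


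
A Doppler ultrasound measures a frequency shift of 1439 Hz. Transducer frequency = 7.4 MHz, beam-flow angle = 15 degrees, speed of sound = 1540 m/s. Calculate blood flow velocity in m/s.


v = fd * c / (2 * f0 * cos(theta))
v = 1439 * 1540 / (2 * 7.4000e+06 * cos(15))
v = 0.155 m/s


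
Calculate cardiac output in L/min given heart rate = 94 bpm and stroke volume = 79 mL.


CO = HR * SV
CO = 94 * 79 / 1000
CO = 7.426 L/min


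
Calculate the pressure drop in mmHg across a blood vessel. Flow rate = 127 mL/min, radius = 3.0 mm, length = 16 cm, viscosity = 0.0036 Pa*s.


dP = 8*mu*L*Q / (pi*r^4)
Q = 127 mL/min = 2.11667e-06 m^3/s
dP = 38.3293 Pa = 38.3293 / 133.322 mmHg = 0.2875 mmHg


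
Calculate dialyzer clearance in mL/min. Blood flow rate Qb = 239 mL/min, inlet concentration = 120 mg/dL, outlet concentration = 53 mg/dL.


K = Qb * (Cb_in - Cb_out) / Cb_in
K = 239 * (120 - 53) / 120
K = 133.4 mL/min


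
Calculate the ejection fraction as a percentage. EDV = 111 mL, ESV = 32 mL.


SV = EDV - ESV = 111 - 32 = 79 mL
EF = SV/EDV * 100 = 79/111 * 100
EF = 71.17%


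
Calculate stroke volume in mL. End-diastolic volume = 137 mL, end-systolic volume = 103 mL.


SV = EDV - ESV
SV = 137 - 103
SV = 34 mL


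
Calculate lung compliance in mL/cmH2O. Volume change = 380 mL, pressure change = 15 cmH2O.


C = dV / dP
C = 380 / 15
C = 25.33 mL/cmH2O


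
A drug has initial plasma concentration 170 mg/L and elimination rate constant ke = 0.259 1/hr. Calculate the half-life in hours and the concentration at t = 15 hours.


t_half = ln(2) / ke = 0.693147 / 0.259 = 2.676 hr
C(t) = C0 * exp(-ke*t) = 170 * exp(-0.259*15)
C(15) = 3.493 mg/L


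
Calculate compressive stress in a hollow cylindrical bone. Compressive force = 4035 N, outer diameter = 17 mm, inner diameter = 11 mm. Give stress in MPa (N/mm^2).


A = pi*(r_o^2 - r_i^2)
r_o = 8.5 mm, r_i = 5.5 mm
A = 131.947 mm^2
sigma = F/A = 4035 / 131.947
sigma = 30.58 MPa


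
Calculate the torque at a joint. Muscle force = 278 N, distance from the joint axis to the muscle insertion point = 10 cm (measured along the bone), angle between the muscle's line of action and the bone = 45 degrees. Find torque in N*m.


Torque = F * d * sin(theta)   (moment arm = d*sin(theta))
d = 10 cm = 0.1 m
Torque = 278 * 0.1 * sin(45)
Torque = 19.66 N*m


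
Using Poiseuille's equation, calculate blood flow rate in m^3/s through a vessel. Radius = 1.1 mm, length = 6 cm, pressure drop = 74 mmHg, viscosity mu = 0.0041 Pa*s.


Q = pi*r^4*dP / (8*mu*L)
r = 0.0011 m, L = 0.06 m
dP = 74 mmHg = 9865.828 Pa
Q = 2.3058e-05 m^3/s


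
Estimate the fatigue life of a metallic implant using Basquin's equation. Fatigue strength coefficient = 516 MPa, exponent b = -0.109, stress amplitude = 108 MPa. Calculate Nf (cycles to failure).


sigma_a = sigma_f' * (2Nf)^b
2Nf = (sigma_a/sigma_f')^(1/b)
2Nf = (108/516)^(1/-0.109)
2Nf = 1703847.4
Nf = 8.519e+05


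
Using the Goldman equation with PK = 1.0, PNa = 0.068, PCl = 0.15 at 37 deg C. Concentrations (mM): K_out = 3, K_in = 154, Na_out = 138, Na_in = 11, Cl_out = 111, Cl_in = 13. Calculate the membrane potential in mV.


Vm = (RT/F)*ln((PK*Ko + PNa*Nao + PCl*Cli)/(PK*Ki + PNa*Nai + PCl*Clo))
Numer = 14.334, Denom = 171.398
Vm = -66.31 mV


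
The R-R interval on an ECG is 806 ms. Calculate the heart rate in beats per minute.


HR = 60 / RR_interval(s)
RR = 806 ms = 0.806 s
HR = 60 / 0.806 = 74.44 bpm


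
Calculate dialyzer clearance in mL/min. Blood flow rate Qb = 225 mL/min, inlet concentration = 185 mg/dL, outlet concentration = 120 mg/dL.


K = Qb * (Cb_in - Cb_out) / Cb_in
K = 225 * (185 - 120) / 185
K = 79.05 mL/min
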